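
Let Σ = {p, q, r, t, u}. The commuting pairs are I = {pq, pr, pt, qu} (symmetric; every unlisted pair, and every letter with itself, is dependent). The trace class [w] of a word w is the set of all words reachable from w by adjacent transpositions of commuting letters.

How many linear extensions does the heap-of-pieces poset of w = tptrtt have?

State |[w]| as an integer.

6

drop 0:t onto floor
drop 1:p onto floor
drop 2:t onto {0:t}
drop 3:r onto {2:t}
drop 4:t onto {3:r}
drop 5:t onto {4:t}
ground layer = {0:t, 1:p}
drop-orders for the pieces not yet dropped (sum over which currently-grounded one goes next):
  1 to go: {1} 1  {5} 1
  2 to go: {1,5} 2  {4,5} 1
  3 to go: {1,4,5} 3  {3,4,5} 1
  4 to go: {1,3,4,5} 4  {2,3,4,5} 1
  if 0:t drops first: 5 orders
  if 1:p drops first: 1 orders
heap linearizations: 6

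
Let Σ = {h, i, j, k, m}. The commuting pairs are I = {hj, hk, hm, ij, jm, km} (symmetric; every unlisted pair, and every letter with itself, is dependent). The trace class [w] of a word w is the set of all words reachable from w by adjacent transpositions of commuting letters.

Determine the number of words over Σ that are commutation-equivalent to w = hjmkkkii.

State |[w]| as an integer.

0(h) covers ∅
1(j) covers ∅
2(m) covers ∅
3(k) covers 1:j
4(k) covers 3:k
5(k) covers 4:k
6(i) covers 0:h, 2:m, 5:k
7(i) covers 6:i
floor of heap: 0:h, 1:j, 2:m
completions by unplaced set U, small U first (add the entries for U minus each lowest piece of U):
  |U|=1: {7}:1
  |U|=2: {6,7}:1
  |U|=3: {0,6,7}:1  {2,6,7}:1  {5,6,7}:1
  |U|=4: {0,2,6,7}:2  {0,5,6,7}:2  {2,5,6,7}:2  {4,5,6,7}:1
  |U|=5: {0,2,5,6,7}:6  {0,4,5,6,7}:3  {2,4,5,6,7}:3  {3,4,5,6,7}:1
  |U|=6: {0,2,4,5,6,7}:12  {0,3,4,5,6,7}:4  {1,3,4,5,6,7}:1  {2,3,4,5,6,7}:4
  start at 0(h): 5
  start at 1(j): 20
  start at 2(m): 5
sum over floor = 30

30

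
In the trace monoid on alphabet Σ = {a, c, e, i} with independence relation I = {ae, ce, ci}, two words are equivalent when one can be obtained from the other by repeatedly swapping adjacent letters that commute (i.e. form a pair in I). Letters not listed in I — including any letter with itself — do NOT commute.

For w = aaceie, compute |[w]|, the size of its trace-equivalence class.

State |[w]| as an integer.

0(a) covers ∅
1(a) covers 0:a
2(c) covers 1:a
3(e) covers ∅
4(i) covers 1:a, 3:e
5(e) covers 4:i
floor of heap: 0:a, 3:e
completions by unplaced set U, small U first (add the entries for U minus each lowest piece of U):
  |U|=1: {2}:1  {5}:1
  |U|=2: {2,5}:2  {4,5}:1
  |U|=3: {2,4,5}:3  {3,4,5}:1
  |U|=4: {1,2,4,5}:3  {2,3,4,5}:4
  start at 0(a): 7
  start at 3(e): 3
sum over floor = 10

10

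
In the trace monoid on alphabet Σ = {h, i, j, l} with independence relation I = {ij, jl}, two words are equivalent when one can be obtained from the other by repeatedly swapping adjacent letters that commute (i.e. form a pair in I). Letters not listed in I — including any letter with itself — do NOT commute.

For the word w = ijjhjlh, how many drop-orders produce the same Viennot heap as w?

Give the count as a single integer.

0(i) covers ∅
1(j) covers ∅
2(j) covers 1:j
3(h) covers 0:i, 2:j
4(j) covers 3:h
5(l) covers 3:h
6(h) covers 4:j, 5:l
floor of heap: 0:i, 1:j
completions by unplaced set U, small U first (add the entries for U minus each lowest piece of U):
  |U|=1: {6}:1
  |U|=2: {4,6}:1  {5,6}:1
  |U|=3: {4,5,6}:2
  |U|=4: {3,4,5,6}:2
  |U|=5: {0,3,4,5,6}:2  {2,3,4,5,6}:2
  start at 0(i): 2
  start at 1(j): 4
sum over floor = 6

6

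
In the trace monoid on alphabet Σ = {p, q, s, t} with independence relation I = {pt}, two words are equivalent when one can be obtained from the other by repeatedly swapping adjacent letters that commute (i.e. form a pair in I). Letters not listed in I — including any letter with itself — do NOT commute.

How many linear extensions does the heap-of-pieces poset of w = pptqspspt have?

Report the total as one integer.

#0=p has no predecessor
#1=p depends on [0:p]
#2=t has no predecessor
#3=q depends on [1:p, 2:t]
#4=s depends on [3:q]
#5=p depends on [4:s]
#6=s depends on [5:p]
#7=p depends on [6:s]
#8=t depends on [6:s]
sources: [0:p, 2:t]
N(rest) = Σ N(rest − s) over sources s of rest; N(one piece) = 1:
  size 1 → [7]=1  [8]=1
  size 2 → [7,8]=2
  size 3 → [6,7,8]=2
  size 4 → [5,6,7,8]=2
  size 5 → [4,5,6,7,8]=2
  size 6 → [3,4,5,6,7,8]=2
  size 7 → [1,3,4,5,6,7,8]=2  [2,3,4,5,6,7,8]=2
  first=0(p) contributes 4
  first=2(t) contributes 2
|[w]| = 6

6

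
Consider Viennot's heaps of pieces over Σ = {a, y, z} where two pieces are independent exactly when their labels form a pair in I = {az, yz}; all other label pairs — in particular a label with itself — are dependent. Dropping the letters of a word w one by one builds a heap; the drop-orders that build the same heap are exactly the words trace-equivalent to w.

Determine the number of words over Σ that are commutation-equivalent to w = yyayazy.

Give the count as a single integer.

piece 0:y — minimal
piece 1:y rests on {0:y}
piece 2:a rests on {1:y}
piece 3:y rests on {2:a}
piece 4:a rests on {3:y}
piece 5:z — minimal
piece 6:y rests on {4:a}
minimal pieces: {0:y, 5:z}
ways to finish when only these pieces remain (= sum over removing one remaining piece with nothing left below it):
  1 left: {5}→1  {6}→1
  2 left: {4,6}→1  {5,6}→2
  3 left: {3,4,6}→1  {4,5,6}→3
  4 left: {2,3,4,6}→1  {3,4,5,6}→4
  5 left: {1,2,3,4,6}→1  {2,3,4,5,6}→5
  placing 0:y first → 6 extensions
  placing 5:z first → 1 extensions
total linear extensions = 7

7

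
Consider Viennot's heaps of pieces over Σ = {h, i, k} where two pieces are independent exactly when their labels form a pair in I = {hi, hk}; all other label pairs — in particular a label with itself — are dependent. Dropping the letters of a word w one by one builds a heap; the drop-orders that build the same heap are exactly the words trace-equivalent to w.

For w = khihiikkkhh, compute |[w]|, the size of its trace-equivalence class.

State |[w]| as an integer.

0(k) covers ∅
1(h) covers ∅
2(i) covers 0:k
3(h) covers 1:h
4(i) covers 2:i
5(i) covers 4:i
6(k) covers 5:i
7(k) covers 6:k
8(k) covers 7:k
9(h) covers 3:h
10(h) covers 9:h
floor of heap: 0:k, 1:h
completions by unplaced set U, small U first (add the entries for U minus each lowest piece of U):
  |U|=1: {8}:1  {10}:1
  |U|=2: {7,8}:1  {8,10}:2  {9,10}:1
  |U|=3: {3,9,10}:1  {6,7,8}:1  {7,8,10}:3  {8,9,10}:3
  |U|=4: {1,3,9,10}:1  {3,8,9,10}:4  {5,6,7,8}:1  {6,7,8,10}:4  {7,8,9,10}:6
  |U|=5: {1,3,8,9,10}:5  {3,7,8,9,10}:10  {4,5,6,7,8}:1  {5,6,7,8,10}:5  {6,7,8,9,10}:10
  |U|=6: {1,3,7,8,9,10}:15  {2,4,5,6,7,8}:1  {3,6,7,8,9,10}:20  {4,5,6,7,8,10}:6  {5,6,7,8,9,10}:15
  |U|=7: {0,2,4,5,6,7,8}:1  {1,3,6,7,8,9,10}:35  {2,4,5,6,7,8,10}:7  {3,5,6,7,8,9,10}:35  {4,5,6,7,8,9,10}:21
  |U|=8: {0,2,4,5,6,7,8,10}:8  {1,3,5,6,7,8,9,10}:70  {2,4,5,6,7,8,9,10}:28  {3,4,5,6,7,8,9,10}:56
  |U|=9: {0,2,4,5,6,7,8,9,10}:36  {1,3,4,5,6,7,8,9,10}:126  {2,3,4,5,6,7,8,9,10}:84
  start at 0(k): 210
  start at 1(h): 120
sum over floor = 330

330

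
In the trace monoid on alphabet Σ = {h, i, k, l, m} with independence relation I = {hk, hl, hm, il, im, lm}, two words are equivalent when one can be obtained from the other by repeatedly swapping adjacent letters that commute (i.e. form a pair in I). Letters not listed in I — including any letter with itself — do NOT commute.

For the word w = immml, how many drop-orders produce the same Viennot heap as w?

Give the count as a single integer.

20

drop 0:i onto floor
drop 1:m onto floor
drop 2:m onto {1:m}
drop 3:m onto {2:m}
drop 4:l onto floor
ground layer = {0:i, 1:m, 4:l}
drop-orders for the pieces not yet dropped (sum over which currently-grounded one goes next):
  1 to go: {0} 1  {3} 1  {4} 1
  2 to go: {0,3} 2  {0,4} 2  {2,3} 1  {3,4} 2
  3 to go: {0,2,3} 3  {0,3,4} 6  {1,2,3} 1  {2,3,4} 3
  if 0:i drops first: 4 orders
  if 1:m drops first: 12 orders
  if 4:l drops first: 4 orders
heap linearizations: 20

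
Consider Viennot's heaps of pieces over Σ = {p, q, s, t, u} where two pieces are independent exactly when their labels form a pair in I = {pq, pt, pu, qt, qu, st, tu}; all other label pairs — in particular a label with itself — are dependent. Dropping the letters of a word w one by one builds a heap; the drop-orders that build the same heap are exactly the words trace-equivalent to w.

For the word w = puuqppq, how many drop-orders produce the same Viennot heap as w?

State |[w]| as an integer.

#0=p has no predecessor
#1=u has no predecessor
#2=u depends on [1:u]
#3=q has no predecessor
#4=p depends on [0:p]
#5=p depends on [4:p]
#6=q depends on [3:q]
sources: [0:p, 1:u, 3:q]
N(rest) = Σ N(rest − s) over sources s of rest; N(one piece) = 1:
  size 1 → [2]=1  [5]=1  [6]=1
  size 2 → [1,2]=1  [2,5]=2  [2,6]=2  [3,6]=1  [4,5]=1  [5,6]=2
  size 3 → [0,4,5]=1  [1,2,5]=3  [1,2,6]=3  [2,3,6]=3  [2,4,5]=3  [2,5,6]=6  [3,5,6]=3  [4,5,6]=3
  size 4 → [0,2,4,5]=4  [0,4,5,6]=4  [1,2,3,6]=6  [1,2,4,5]=6  [1,2,5,6]=12  [2,3,5,6]=12  [2,4,5,6]=12  [3,4,5,6]=6
  size 5 → [0,1,2,4,5]=10  [0,2,4,5,6]=20  [0,3,4,5,6]=10  [1,2,3,5,6]=30  [1,2,4,5,6]=30  [2,3,4,5,6]=30
  first=0(p) contributes 90
  first=1(u) contributes 60
  first=3(q) contributes 60
|[w]| = 210

210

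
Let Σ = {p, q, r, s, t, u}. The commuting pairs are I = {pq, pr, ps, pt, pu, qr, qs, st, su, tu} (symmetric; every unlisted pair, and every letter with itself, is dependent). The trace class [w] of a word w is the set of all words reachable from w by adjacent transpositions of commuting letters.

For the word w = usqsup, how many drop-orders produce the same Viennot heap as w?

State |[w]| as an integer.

60

#0=u has no predecessor
#1=s has no predecessor
#2=q depends on [0:u]
#3=s depends on [1:s]
#4=u depends on [2:q]
#5=p has no predecessor
sources: [0:u, 1:s, 5:p]
N(rest) = Σ N(rest − s) over sources s of rest; N(one piece) = 1:
  size 1 → [3]=1  [4]=1  [5]=1
  size 2 → [1,3]=1  [2,4]=1  [3,4]=2  [3,5]=2  [4,5]=2
  size 3 → [0,2,4]=1  [1,3,4]=3  [1,3,5]=3  [2,3,4]=3  [2,4,5]=3  [3,4,5]=6
  size 4 → [0,2,3,4]=4  [0,2,4,5]=4  [1,2,3,4]=6  [1,3,4,5]=12  [2,3,4,5]=12
  first=0(u) contributes 30
  first=1(s) contributes 20
  first=5(p) contributes 10
|[w]| = 60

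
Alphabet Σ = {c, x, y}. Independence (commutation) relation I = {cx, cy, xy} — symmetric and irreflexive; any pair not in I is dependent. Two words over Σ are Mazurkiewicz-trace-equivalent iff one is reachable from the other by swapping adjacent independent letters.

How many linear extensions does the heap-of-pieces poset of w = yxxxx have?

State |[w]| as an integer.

drop 0:y onto floor
drop 1:x onto floor
drop 2:x onto {1:x}
drop 3:x onto {2:x}
drop 4:x onto {3:x}
ground layer = {0:y, 1:x}
drop-orders for the pieces not yet dropped (sum over which currently-grounded one goes next):
  1 to go: {0} 1  {4} 1
  2 to go: {0,4} 2  {3,4} 1
  3 to go: {0,3,4} 3  {2,3,4} 1
  if 0:y drops first: 1 orders
  if 1:x drops first: 4 orders
heap linearizations: 5

5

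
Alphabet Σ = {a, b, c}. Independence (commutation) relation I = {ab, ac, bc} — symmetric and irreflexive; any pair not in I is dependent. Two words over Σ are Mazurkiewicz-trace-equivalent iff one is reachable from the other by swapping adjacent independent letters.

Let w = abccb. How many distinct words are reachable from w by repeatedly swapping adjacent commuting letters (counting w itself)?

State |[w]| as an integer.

piece 0:a — minimal
piece 1:b — minimal
piece 2:c — minimal
piece 3:c rests on {2:c}
piece 4:b rests on {1:b}
minimal pieces: {0:a, 1:b, 2:c}
ways to finish when only these pieces remain (= sum over removing one remaining piece with nothing left below it):
  1 left: {0}→1  {3}→1  {4}→1
  2 left: {0,3}→2  {0,4}→2  {1,4}→1  {2,3}→1  {3,4}→2
  3 left: {0,1,4}→3  {0,2,3}→3  {0,3,4}→6  {1,3,4}→3  {2,3,4}→3
  placing 0:a first → 6 extensions
  placing 1:b first → 12 extensions
  placing 2:c first → 12 extensions
total linear extensions = 30

30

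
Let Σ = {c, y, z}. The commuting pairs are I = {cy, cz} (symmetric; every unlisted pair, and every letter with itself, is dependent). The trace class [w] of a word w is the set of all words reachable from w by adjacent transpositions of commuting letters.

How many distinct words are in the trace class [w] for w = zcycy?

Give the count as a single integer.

piece 0:z — minimal
piece 1:c — minimal
piece 2:y rests on {0:z}
piece 3:c rests on {1:c}
piece 4:y rests on {2:y}
minimal pieces: {0:z, 1:c}
ways to finish when only these pieces remain (= sum over removing one remaining piece with nothing left below it):
  1 left: {3}→1  {4}→1
  2 left: {1,3}→1  {2,4}→1  {3,4}→2
  3 left: {0,2,4}→1  {1,3,4}→3  {2,3,4}→3
  placing 0:z first → 6 extensions
  placing 1:c first → 4 extensions
total linear extensions = 10

10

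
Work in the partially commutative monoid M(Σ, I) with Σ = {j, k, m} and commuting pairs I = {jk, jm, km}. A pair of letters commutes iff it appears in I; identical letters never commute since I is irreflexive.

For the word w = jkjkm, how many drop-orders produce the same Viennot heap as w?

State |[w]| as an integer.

drop 0:j onto floor
drop 1:k onto floor
drop 2:j onto {0:j}
drop 3:k onto {1:k}
drop 4:m onto floor
ground layer = {0:j, 1:k, 4:m}
drop-orders for the pieces not yet dropped (sum over which currently-grounded one goes next):
  1 to go: {2} 1  {3} 1  {4} 1
  2 to go: {0,2} 1  {1,3} 1  {2,3} 2  {2,4} 2  {3,4} 2
  3 to go: {0,2,3} 3  {0,2,4} 3  {1,2,3} 3  {1,3,4} 3  {2,3,4} 6
  if 0:j drops first: 12 orders
  if 1:k drops first: 12 orders
  if 4:m drops first: 6 orders
heap linearizations: 30

30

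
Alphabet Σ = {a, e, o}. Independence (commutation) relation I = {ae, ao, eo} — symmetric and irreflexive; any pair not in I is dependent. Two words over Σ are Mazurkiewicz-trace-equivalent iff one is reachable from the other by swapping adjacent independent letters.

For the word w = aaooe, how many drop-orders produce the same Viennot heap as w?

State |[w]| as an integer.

30

0(a) covers ∅
1(a) covers 0:a
2(o) covers ∅
3(o) covers 2:o
4(e) covers ∅
floor of heap: 0:a, 2:o, 4:e
completions by unplaced set U, small U first (add the entries for U minus each lowest piece of U):
  |U|=1: {1}:1  {3}:1  {4}:1
  |U|=2: {0,1}:1  {1,3}:2  {1,4}:2  {2,3}:1  {3,4}:2
  |U|=3: {0,1,3}:3  {0,1,4}:3  {1,2,3}:3  {1,3,4}:6  {2,3,4}:3
  start at 0(a): 12
  start at 2(o): 12
  start at 4(e): 6
sum over floor = 30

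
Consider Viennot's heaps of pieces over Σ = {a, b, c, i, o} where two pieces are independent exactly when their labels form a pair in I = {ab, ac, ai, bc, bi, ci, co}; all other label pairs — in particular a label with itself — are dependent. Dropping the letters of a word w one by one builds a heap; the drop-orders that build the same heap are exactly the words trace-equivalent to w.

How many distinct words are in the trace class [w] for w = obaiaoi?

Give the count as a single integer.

12

0(o) covers ∅
1(b) covers 0:o
2(a) covers 0:o
3(i) covers 0:o
4(a) covers 2:a
5(o) covers 1:b, 3:i, 4:a
6(i) covers 5:o
floor of heap: 0:o
completions by unplaced set U, small U first (add the entries for U minus each lowest piece of U):
  |U|=1: {6}:1
  |U|=2: {5,6}:1
  |U|=3: {1,5,6}:1  {3,5,6}:1  {4,5,6}:1
  |U|=4: {1,3,5,6}:2  {1,4,5,6}:2  {2,4,5,6}:1  {3,4,5,6}:2
  |U|=5: {1,2,4,5,6}:3  {1,3,4,5,6}:6  {2,3,4,5,6}:3
  start at 0(o): 12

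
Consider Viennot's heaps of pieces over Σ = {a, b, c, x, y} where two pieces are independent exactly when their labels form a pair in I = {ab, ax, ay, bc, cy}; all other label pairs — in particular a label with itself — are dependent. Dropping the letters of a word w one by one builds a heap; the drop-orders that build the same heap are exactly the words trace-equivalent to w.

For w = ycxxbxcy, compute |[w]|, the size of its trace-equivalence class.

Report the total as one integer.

4

piece 0:y — minimal
piece 1:c — minimal
piece 2:x rests on {0:y, 1:c}
piece 3:x rests on {2:x}
piece 4:b rests on {3:x}
piece 5:x rests on {4:b}
piece 6:c rests on {5:x}
piece 7:y rests on {5:x}
minimal pieces: {0:y, 1:c}
ways to finish when only these pieces remain (= sum over removing one remaining piece with nothing left below it):
  1 left: {6}→1  {7}→1
  2 left: {6,7}→2
  3 left: {5,6,7}→2
  4 left: {4,5,6,7}→2
  5 left: {3,4,5,6,7}→2
  6 left: {2,3,4,5,6,7}→2
  placing 0:y first → 2 extensions
  placing 1:c first → 2 extensions
total linear extensions = 4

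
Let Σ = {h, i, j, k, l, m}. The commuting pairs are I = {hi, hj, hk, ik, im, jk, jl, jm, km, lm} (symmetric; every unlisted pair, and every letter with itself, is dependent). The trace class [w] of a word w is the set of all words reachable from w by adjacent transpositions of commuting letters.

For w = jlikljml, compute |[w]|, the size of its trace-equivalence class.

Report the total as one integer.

136

drop 0:j onto floor
drop 1:l onto floor
drop 2:i onto {0:j, 1:l}
drop 3:k onto {1:l}
drop 4:l onto {2:i, 3:k}
drop 5:j onto {2:i}
drop 6:m onto floor
drop 7:l onto {4:l}
ground layer = {0:j, 1:l, 6:m}
drop-orders for the pieces not yet dropped (sum over which currently-grounded one goes next):
  1 to go: {5} 1  {6} 1  {7} 1
  2 to go: {4,7} 1  {5,6} 2  {5,7} 2  {6,7} 2
  3 to go: {3,4,7} 1  {4,5,7} 3  {4,6,7} 3  {5,6,7} 6
  4 to go: {2,4,5,7} 3  {3,4,5,7} 4  {3,4,6,7} 4  {4,5,6,7} 12
  5 to go: {0,2,4,5,7} 3  {2,3,4,5,7} 7  {2,4,5,6,7} 15  {3,4,5,6,7} 20
  6 to go: {0,2,3,4,5,7} 10  {0,2,4,5,6,7} 18  {1,2,3,4,5,7} 7  {2,3,4,5,6,7} 42
  if 0:j drops first: 49 orders
  if 1:l drops first: 70 orders
  if 6:m drops first: 17 orders
heap linearizations: 136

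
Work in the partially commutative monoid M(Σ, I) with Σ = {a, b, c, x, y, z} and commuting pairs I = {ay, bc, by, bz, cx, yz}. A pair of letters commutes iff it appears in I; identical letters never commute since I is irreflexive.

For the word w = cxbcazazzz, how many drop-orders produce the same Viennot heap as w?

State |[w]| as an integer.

6

#0=c has no predecessor
#1=x has no predecessor
#2=b depends on [1:x]
#3=c depends on [0:c]
#4=a depends on [2:b, 3:c]
#5=z depends on [4:a]
#6=a depends on [5:z]
#7=z depends on [6:a]
#8=z depends on [7:z]
#9=z depends on [8:z]
sources: [0:c, 1:x]
N(rest) = Σ N(rest − s) over sources s of rest; N(one piece) = 1:
  size 1 → [9]=1
  size 2 → [8,9]=1
  size 3 → [7,8,9]=1
  size 4 → [6,7,8,9]=1
  size 5 → [5,6,7,8,9]=1
  size 6 → [4,5,6,7,8,9]=1
  size 7 → [2,4,5,6,7,8,9]=1  [3,4,5,6,7,8,9]=1
  size 8 → [0,3,4,5,6,7,8,9]=1  [1,2,4,5,6,7,8,9]=1  [2,3,4,5,6,7,8,9]=2
  first=0(c) contributes 3
  first=1(x) contributes 3
|[w]| = 6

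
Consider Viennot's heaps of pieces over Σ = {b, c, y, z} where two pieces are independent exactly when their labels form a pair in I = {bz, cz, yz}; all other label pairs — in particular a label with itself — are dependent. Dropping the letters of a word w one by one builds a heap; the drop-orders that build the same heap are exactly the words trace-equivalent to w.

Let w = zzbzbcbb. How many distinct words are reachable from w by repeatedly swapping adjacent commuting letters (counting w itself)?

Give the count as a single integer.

56

0(z) covers ∅
1(z) covers 0:z
2(b) covers ∅
3(z) covers 1:z
4(b) covers 2:b
5(c) covers 4:b
6(b) covers 5:c
7(b) covers 6:b
floor of heap: 0:z, 2:b
completions by unplaced set U, small U first (add the entries for U minus each lowest piece of U):
  |U|=1: {3}:1  {7}:1
  |U|=2: {1,3}:1  {3,7}:2  {6,7}:1
  |U|=3: {0,1,3}:1  {1,3,7}:3  {3,6,7}:3  {5,6,7}:1
  |U|=4: {0,1,3,7}:4  {1,3,6,7}:6  {3,5,6,7}:4  {4,5,6,7}:1
  |U|=5: {0,1,3,6,7}:10  {1,3,5,6,7}:10  {2,4,5,6,7}:1  {3,4,5,6,7}:5
  |U|=6: {0,1,3,5,6,7}:20  {1,3,4,5,6,7}:15  {2,3,4,5,6,7}:6
  start at 0(z): 21
  start at 2(b): 35
sum over floor = 56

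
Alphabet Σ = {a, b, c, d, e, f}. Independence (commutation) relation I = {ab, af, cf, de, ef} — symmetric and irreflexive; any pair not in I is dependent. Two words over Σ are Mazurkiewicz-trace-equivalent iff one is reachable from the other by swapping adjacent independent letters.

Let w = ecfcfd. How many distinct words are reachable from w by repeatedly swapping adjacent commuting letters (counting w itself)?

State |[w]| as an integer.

10

0(e) covers ∅
1(c) covers 0:e
2(f) covers ∅
3(c) covers 1:c
4(f) covers 2:f
5(d) covers 3:c, 4:f
floor of heap: 0:e, 2:f
completions by unplaced set U, small U first (add the entries for U minus each lowest piece of U):
  |U|=1: {5}:1
  |U|=2: {3,5}:1  {4,5}:1
  |U|=3: {1,3,5}:1  {2,4,5}:1  {3,4,5}:2
  |U|=4: {0,1,3,5}:1  {1,3,4,5}:3  {2,3,4,5}:3
  start at 0(e): 6
  start at 2(f): 4
sum over floor = 10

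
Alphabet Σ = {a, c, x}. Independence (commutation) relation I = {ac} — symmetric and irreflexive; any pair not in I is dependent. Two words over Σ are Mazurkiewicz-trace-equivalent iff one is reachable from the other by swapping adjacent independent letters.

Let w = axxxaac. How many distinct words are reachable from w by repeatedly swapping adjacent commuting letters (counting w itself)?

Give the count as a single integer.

3

#0=a has no predecessor
#1=x depends on [0:a]
#2=x depends on [1:x]
#3=x depends on [2:x]
#4=a depends on [3:x]
#5=a depends on [4:a]
#6=c depends on [3:x]
sources: [0:a]
N(rest) = Σ N(rest − s) over sources s of rest; N(one piece) = 1:
  size 1 → [5]=1  [6]=1
  size 2 → [4,5]=1  [5,6]=2
  size 3 → [4,5,6]=3
  size 4 → [3,4,5,6]=3
  size 5 → [2,3,4,5,6]=3
  first=0(a) contributes 3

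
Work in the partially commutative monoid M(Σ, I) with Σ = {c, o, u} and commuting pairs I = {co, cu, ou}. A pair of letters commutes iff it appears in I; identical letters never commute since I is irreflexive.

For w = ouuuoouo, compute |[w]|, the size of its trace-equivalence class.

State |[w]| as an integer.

drop 0:o onto floor
drop 1:u onto floor
drop 2:u onto {1:u}
drop 3:u onto {2:u}
drop 4:o onto {0:o}
drop 5:o onto {4:o}
drop 6:u onto {3:u}
drop 7:o onto {5:o}
ground layer = {0:o, 1:u}
drop-orders for the pieces not yet dropped (sum over which currently-grounded one goes next):
  1 to go: {6} 1  {7} 1
  2 to go: {3,6} 1  {5,7} 1  {6,7} 2
  3 to go: {2,3,6} 1  {3,6,7} 3  {4,5,7} 1  {5,6,7} 3
  4 to go: {0,4,5,7} 1  {1,2,3,6} 1  {2,3,6,7} 4  {3,5,6,7} 6  {4,5,6,7} 4
  5 to go: {0,4,5,6,7} 5  {1,2,3,6,7} 5  {2,3,5,6,7} 10  {3,4,5,6,7} 10
  6 to go: {0,3,4,5,6,7} 15  {1,2,3,5,6,7} 15  {2,3,4,5,6,7} 20
  if 0:o drops first: 35 orders
  if 1:u drops first: 35 orders
heap linearizations: 70

70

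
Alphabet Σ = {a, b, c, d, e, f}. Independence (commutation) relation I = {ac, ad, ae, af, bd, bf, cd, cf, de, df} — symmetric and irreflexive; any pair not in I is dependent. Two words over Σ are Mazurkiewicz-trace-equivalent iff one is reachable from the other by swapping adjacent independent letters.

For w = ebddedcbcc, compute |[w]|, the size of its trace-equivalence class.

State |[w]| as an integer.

piece 0:e — minimal
piece 1:b rests on {0:e}
piece 2:d — minimal
piece 3:d rests on {2:d}
piece 4:e rests on {1:b}
piece 5:d rests on {3:d}
piece 6:c rests on {4:e}
piece 7:b rests on {6:c}
piece 8:c rests on {7:b}
piece 9:c rests on {8:c}
minimal pieces: {0:e, 2:d}
ways to finish when only these pieces remain (= sum over removing one remaining piece with nothing left below it):
  1 left: {5}→1  {9}→1
  2 left: {3,5}→1  {5,9}→2  {8,9}→1
  3 left: {2,3,5}→1  {3,5,9}→3  {5,8,9}→3  {7,8,9}→1
  4 left: {2,3,5,9}→4  {3,5,8,9}→6  {5,7,8,9}→4  {6,7,8,9}→1
  5 left: {2,3,5,8,9}→10  {3,5,7,8,9}→10  {4,6,7,8,9}→1  {5,6,7,8,9}→5
  6 left: {1,4,6,7,8,9}→1  {2,3,5,7,8,9}→20  {3,5,6,7,8,9}→15  {4,5,6,7,8,9}→6
  7 left: {0,1,4,6,7,8,9}→1  {1,4,5,6,7,8,9}→7  {2,3,5,6,7,8,9}→35  {3,4,5,6,7,8,9}→21
  8 left: {0,1,4,5,6,7,8,9}→8  {1,3,4,5,6,7,8,9}→28  {2,3,4,5,6,7,8,9}→56
  placing 0:e first → 84 extensions
  placing 2:d first → 36 extensions
total linear extensions = 120

120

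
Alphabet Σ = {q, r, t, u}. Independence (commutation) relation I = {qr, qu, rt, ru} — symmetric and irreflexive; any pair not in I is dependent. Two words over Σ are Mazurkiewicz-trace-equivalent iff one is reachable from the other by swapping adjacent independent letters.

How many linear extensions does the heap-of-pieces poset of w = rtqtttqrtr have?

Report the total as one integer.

drop 0:r onto floor
drop 1:t onto floor
drop 2:q onto {1:t}
drop 3:t onto {2:q}
drop 4:t onto {3:t}
drop 5:t onto {4:t}
drop 6:q onto {5:t}
drop 7:r onto {0:r}
drop 8:t onto {6:q}
drop 9:r onto {7:r}
ground layer = {0:r, 1:t}
drop-orders for the pieces not yet dropped (sum over which currently-grounded one goes next):
  1 to go: {8} 1  {9} 1
  2 to go: {6,8} 1  {7,9} 1  {8,9} 2
  3 to go: {0,7,9} 1  {5,6,8} 1  {6,8,9} 3  {7,8,9} 3
  4 to go: {0,7,8,9} 4  {4,5,6,8} 1  {5,6,8,9} 4  {6,7,8,9} 6
  5 to go: {0,6,7,8,9} 10  {3,4,5,6,8} 1  {4,5,6,8,9} 5  {5,6,7,8,9} 10
  6 to go: {0,5,6,7,8,9} 20  {2,3,4,5,6,8} 1  {3,4,5,6,8,9} 6  {4,5,6,7,8,9} 15
  7 to go: {0,4,5,6,7,8,9} 35  {1,2,3,4,5,6,8} 1  {2,3,4,5,6,8,9} 7  {3,4,5,6,7,8,9} 21
  8 to go: {0,3,4,5,6,7,8,9} 56  {1,2,3,4,5,6,8,9} 8  {2,3,4,5,6,7,8,9} 28
  if 0:r drops first: 36 orders
  if 1:t drops first: 84 orders
heap linearizations: 120

120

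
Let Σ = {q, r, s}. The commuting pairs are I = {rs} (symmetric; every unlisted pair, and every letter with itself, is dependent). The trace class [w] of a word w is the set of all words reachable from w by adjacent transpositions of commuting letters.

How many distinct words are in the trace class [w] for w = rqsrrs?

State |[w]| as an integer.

6

drop 0:r onto floor
drop 1:q onto {0:r}
drop 2:s onto {1:q}
drop 3:r onto {1:q}
drop 4:r onto {3:r}
drop 5:s onto {2:s}
ground layer = {0:r}
drop-orders for the pieces not yet dropped (sum over which currently-grounded one goes next):
  1 to go: {4} 1  {5} 1
  2 to go: {2,5} 1  {3,4} 1  {4,5} 2
  3 to go: {2,4,5} 3  {3,4,5} 3
  4 to go: {2,3,4,5} 6
  if 0:r drops first: 6 orders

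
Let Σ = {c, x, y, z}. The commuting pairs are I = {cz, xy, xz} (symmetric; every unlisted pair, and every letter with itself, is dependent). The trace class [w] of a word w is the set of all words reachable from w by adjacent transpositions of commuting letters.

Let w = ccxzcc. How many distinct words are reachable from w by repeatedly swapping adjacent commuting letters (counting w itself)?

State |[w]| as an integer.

0(c) covers ∅
1(c) covers 0:c
2(x) covers 1:c
3(z) covers ∅
4(c) covers 2:x
5(c) covers 4:c
floor of heap: 0:c, 3:z
completions by unplaced set U, small U first (add the entries for U minus each lowest piece of U):
  |U|=1: {3}:1  {5}:1
  |U|=2: {3,5}:2  {4,5}:1
  |U|=3: {2,4,5}:1  {3,4,5}:3
  |U|=4: {1,2,4,5}:1  {2,3,4,5}:4
  start at 0(c): 5
  start at 3(z): 1
sum over floor = 6

6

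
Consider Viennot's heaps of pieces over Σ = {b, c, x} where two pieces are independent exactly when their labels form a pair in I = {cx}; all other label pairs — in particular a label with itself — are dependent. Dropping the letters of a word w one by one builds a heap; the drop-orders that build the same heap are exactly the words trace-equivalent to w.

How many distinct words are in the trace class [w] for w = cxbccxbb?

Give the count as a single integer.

6

drop 0:c onto floor
drop 1:x onto floor
drop 2:b onto {0:c, 1:x}
drop 3:c onto {2:b}
drop 4:c onto {3:c}
drop 5:x onto {2:b}
drop 6:b onto {4:c, 5:x}
drop 7:b onto {6:b}
ground layer = {0:c, 1:x}
drop-orders for the pieces not yet dropped (sum over which currently-grounded one goes next):
  1 to go: {7} 1
  2 to go: {6,7} 1
  3 to go: {4,6,7} 1  {5,6,7} 1
  4 to go: {3,4,6,7} 1  {4,5,6,7} 2
  5 to go: {3,4,5,6,7} 3
  6 to go: {2,3,4,5,6,7} 3
  if 0:c drops first: 3 orders
  if 1:x drops first: 3 orders
heap linearizations: 6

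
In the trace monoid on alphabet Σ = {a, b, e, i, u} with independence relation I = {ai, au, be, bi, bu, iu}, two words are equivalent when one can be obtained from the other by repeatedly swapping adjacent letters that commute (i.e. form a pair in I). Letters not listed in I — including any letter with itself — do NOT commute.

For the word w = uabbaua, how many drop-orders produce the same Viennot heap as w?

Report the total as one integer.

21

piece 0:u — minimal
piece 1:a — minimal
piece 2:b rests on {1:a}
piece 3:b rests on {2:b}
piece 4:a rests on {3:b}
piece 5:u rests on {0:u}
piece 6:a rests on {4:a}
minimal pieces: {0:u, 1:a}
ways to finish when only these pieces remain (= sum over removing one remaining piece with nothing left below it):
  1 left: {5}→1  {6}→1
  2 left: {0,5}→1  {4,6}→1  {5,6}→2
  3 left: {0,5,6}→3  {3,4,6}→1  {4,5,6}→3
  4 left: {0,4,5,6}→6  {2,3,4,6}→1  {3,4,5,6}→4
  5 left: {0,3,4,5,6}→10  {1,2,3,4,6}→1  {2,3,4,5,6}→5
  placing 0:u first → 6 extensions
  placing 1:a first → 15 extensions
total linear extensions = 21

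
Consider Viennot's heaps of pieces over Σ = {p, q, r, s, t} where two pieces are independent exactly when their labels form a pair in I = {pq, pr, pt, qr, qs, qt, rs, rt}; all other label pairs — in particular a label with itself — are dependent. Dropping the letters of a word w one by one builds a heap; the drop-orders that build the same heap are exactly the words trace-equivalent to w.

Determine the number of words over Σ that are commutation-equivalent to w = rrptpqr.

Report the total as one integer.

420

0(r) covers ∅
1(r) covers 0:r
2(p) covers ∅
3(t) covers ∅
4(p) covers 2:p
5(q) covers ∅
6(r) covers 1:r
floor of heap: 0:r, 2:p, 3:t, 5:q
completions by unplaced set U, small U first (add the entries for U minus each lowest piece of U):
  |U|=1: {3}:1  {4}:1  {5}:1  {6}:1
  |U|=2: {1,6}:1  {2,4}:1  {3,4}:2  {3,5}:2  {3,6}:2  {4,5}:2  {4,6}:2  {5,6}:2
  |U|=3: {0,1,6}:1  {1,3,6}:3  {1,4,6}:3  {1,5,6}:3  {2,3,4}:3  {2,4,5}:3  {2,4,6}:3  {3,4,5}:6  {3,4,6}:6  {3,5,6}:6  {4,5,6}:6
  |U|=4: {0,1,3,6}:4  {0,1,4,6}:4  {0,1,5,6}:4  {1,2,4,6}:6  {1,3,4,6}:12  {1,3,5,6}:12  {1,4,5,6}:12  {2,3,4,5}:12  {2,3,4,6}:12  {2,4,5,6}:12  {3,4,5,6}:24
  |U|=5: {0,1,2,4,6}:10  {0,1,3,4,6}:20  {0,1,3,5,6}:20  {0,1,4,5,6}:20  {1,2,3,4,6}:30  {1,2,4,5,6}:30  {1,3,4,5,6}:60  {2,3,4,5,6}:60
  start at 0(r): 180
  start at 2(p): 120
  start at 3(t): 60
  start at 5(q): 60
sum over floor = 420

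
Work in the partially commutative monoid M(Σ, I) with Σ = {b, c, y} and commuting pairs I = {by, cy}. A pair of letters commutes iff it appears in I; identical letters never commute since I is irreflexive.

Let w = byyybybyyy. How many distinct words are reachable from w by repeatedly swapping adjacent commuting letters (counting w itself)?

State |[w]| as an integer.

piece 0:b — minimal
piece 1:y — minimal
piece 2:y rests on {1:y}
piece 3:y rests on {2:y}
piece 4:b rests on {0:b}
piece 5:y rests on {3:y}
piece 6:b rests on {4:b}
piece 7:y rests on {5:y}
piece 8:y rests on {7:y}
piece 9:y rests on {8:y}
minimal pieces: {0:b, 1:y}
ways to finish when only these pieces remain (= sum over removing one remaining piece with nothing left below it):
  1 left: {6}→1  {9}→1
  2 left: {4,6}→1  {6,9}→2  {8,9}→1
  3 left: {0,4,6}→1  {4,6,9}→3  {6,8,9}→3  {7,8,9}→1
  4 left: {0,4,6,9}→4  {4,6,8,9}→6  {5,7,8,9}→1  {6,7,8,9}→4
  5 left: {0,4,6,8,9}→10  {3,5,7,8,9}→1  {4,6,7,8,9}→10  {5,6,7,8,9}→5
  6 left: {0,4,6,7,8,9}→20  {2,3,5,7,8,9}→1  {3,5,6,7,8,9}→6  {4,5,6,7,8,9}→15
  7 left: {0,4,5,6,7,8,9}→35  {1,2,3,5,7,8,9}→1  {2,3,5,6,7,8,9}→7  {3,4,5,6,7,8,9}→21
  8 left: {0,3,4,5,6,7,8,9}→56  {1,2,3,5,6,7,8,9}→8  {2,3,4,5,6,7,8,9}→28
  placing 0:b first → 36 extensions
  placing 1:y first → 84 extensions
total linear extensions = 120

120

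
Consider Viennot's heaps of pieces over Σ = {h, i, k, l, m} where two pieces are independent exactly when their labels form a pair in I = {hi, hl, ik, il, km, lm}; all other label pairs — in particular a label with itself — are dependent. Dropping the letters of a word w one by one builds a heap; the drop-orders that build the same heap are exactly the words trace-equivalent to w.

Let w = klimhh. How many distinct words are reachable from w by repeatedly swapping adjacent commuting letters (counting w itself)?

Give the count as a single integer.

12

0(k) covers ∅
1(l) covers 0:k
2(i) covers ∅
3(m) covers 2:i
4(h) covers 0:k, 3:m
5(h) covers 4:h
floor of heap: 0:k, 2:i
completions by unplaced set U, small U first (add the entries for U minus each lowest piece of U):
  |U|=1: {1}:1  {5}:1
  |U|=2: {1,5}:2  {4,5}:1
  |U|=3: {1,4,5}:3  {3,4,5}:1
  |U|=4: {0,1,4,5}:3  {1,3,4,5}:4  {2,3,4,5}:1
  start at 0(k): 5
  start at 2(i): 7
sum over floor = 12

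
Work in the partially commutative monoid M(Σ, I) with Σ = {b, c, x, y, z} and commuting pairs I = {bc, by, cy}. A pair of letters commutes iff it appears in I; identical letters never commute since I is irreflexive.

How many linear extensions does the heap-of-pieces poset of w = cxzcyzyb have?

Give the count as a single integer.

4

drop 0:c onto floor
drop 1:x onto {0:c}
drop 2:z onto {1:x}
drop 3:c onto {2:z}
drop 4:y onto {2:z}
drop 5:z onto {3:c, 4:y}
drop 6:y onto {5:z}
drop 7:b onto {5:z}
ground layer = {0:c}
drop-orders for the pieces not yet dropped (sum over which currently-grounded one goes next):
  1 to go: {6} 1  {7} 1
  2 to go: {6,7} 2
  3 to go: {5,6,7} 2
  4 to go: {3,5,6,7} 2  {4,5,6,7} 2
  5 to go: {3,4,5,6,7} 4
  6 to go: {2,3,4,5,6,7} 4
  if 0:c drops first: 4 orders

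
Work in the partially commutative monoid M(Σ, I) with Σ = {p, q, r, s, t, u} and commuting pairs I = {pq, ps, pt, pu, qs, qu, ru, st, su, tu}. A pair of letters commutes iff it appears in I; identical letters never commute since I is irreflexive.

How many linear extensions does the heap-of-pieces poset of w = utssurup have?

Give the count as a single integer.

drop 0:u onto floor
drop 1:t onto floor
drop 2:s onto floor
drop 3:s onto {2:s}
drop 4:u onto {0:u}
drop 5:r onto {1:t, 3:s}
drop 6:u onto {4:u}
drop 7:p onto {5:r}
ground layer = {0:u, 1:t, 2:s}
drop-orders for the pieces not yet dropped (sum over which currently-grounded one goes next):
  1 to go: {6} 1  {7} 1
  2 to go: {4,6} 1  {5,7} 1  {6,7} 2
  3 to go: {0,4,6} 1  {1,5,7} 1  {3,5,7} 1  {4,6,7} 3  {5,6,7} 3
  4 to go: {0,4,6,7} 4  {1,3,5,7} 2  {1,5,6,7} 4  {2,3,5,7} 1  {3,5,6,7} 4  {4,5,6,7} 6
  5 to go: {0,4,5,6,7} 10  {1,2,3,5,7} 3  {1,3,5,6,7} 10  {1,4,5,6,7} 10  {2,3,5,6,7} 5  {3,4,5,6,7} 10
  6 to go: {0,1,4,5,6,7} 20  {0,3,4,5,6,7} 20  {1,2,3,5,6,7} 18  {1,3,4,5,6,7} 30  {2,3,4,5,6,7} 15
  if 0:u drops first: 63 orders
  if 1:t drops first: 35 orders
  if 2:s drops first: 70 orders
heap linearizations: 168

168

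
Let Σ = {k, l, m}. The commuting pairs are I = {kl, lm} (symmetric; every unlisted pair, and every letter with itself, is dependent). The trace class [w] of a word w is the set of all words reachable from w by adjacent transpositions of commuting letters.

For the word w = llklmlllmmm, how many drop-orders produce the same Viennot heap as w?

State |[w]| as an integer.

462

piece 0:l — minimal
piece 1:l rests on {0:l}
piece 2:k — minimal
piece 3:l rests on {1:l}
piece 4:m rests on {2:k}
piece 5:l rests on {3:l}
piece 6:l rests on {5:l}
piece 7:l rests on {6:l}
piece 8:m rests on {4:m}
piece 9:m rests on {8:m}
piece 10:m rests on {9:m}
minimal pieces: {0:l, 2:k}
ways to finish when only these pieces remain (= sum over removing one remaining piece with nothing left below it):
  1 left: {7}→1  {10}→1
  2 left: {6,7}→1  {7,10}→2  {9,10}→1
  3 left: {5,6,7}→1  {6,7,10}→3  {7,9,10}→3  {8,9,10}→1
  4 left: {3,5,6,7}→1  {4,8,9,10}→1  {5,6,7,10}→4  {6,7,9,10}→6  {7,8,9,10}→4
  5 left: {1,3,5,6,7}→1  {2,4,8,9,10}→1  {3,5,6,7,10}→5  {4,7,8,9,10}→5  {5,6,7,9,10}→10  {6,7,8,9,10}→10
  6 left: {0,1,3,5,6,7}→1  {1,3,5,6,7,10}→6  {2,4,7,8,9,10}→6  {3,5,6,7,9,10}→15  {4,6,7,8,9,10}→15  {5,6,7,8,9,10}→20
  7 left: {0,1,3,5,6,7,10}→7  {1,3,5,6,7,9,10}→21  {2,4,6,7,8,9,10}→21  {3,5,6,7,8,9,10}→35  {4,5,6,7,8,9,10}→35
  8 left: {0,1,3,5,6,7,9,10}→28  {1,3,5,6,7,8,9,10}→56  {2,4,5,6,7,8,9,10}→56  {3,4,5,6,7,8,9,10}→70
  9 left: {0,1,3,5,6,7,8,9,10}→84  {1,3,4,5,6,7,8,9,10}→126  {2,3,4,5,6,7,8,9,10}→126
  placing 0:l first → 252 extensions
  placing 2:k first → 210 extensions
total linear extensions = 462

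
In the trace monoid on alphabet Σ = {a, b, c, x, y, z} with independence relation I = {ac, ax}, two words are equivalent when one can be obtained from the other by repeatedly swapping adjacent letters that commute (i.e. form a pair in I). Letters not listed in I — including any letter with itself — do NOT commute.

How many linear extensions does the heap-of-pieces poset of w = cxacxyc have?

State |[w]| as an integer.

piece 0:c — minimal
piece 1:x rests on {0:c}
piece 2:a — minimal
piece 3:c rests on {1:x}
piece 4:x rests on {3:c}
piece 5:y rests on {2:a, 4:x}
piece 6:c rests on {5:y}
minimal pieces: {0:c, 2:a}
ways to finish when only these pieces remain (= sum over removing one remaining piece with nothing left below it):
  1 left: {6}→1
  2 left: {5,6}→1
  3 left: {2,5,6}→1  {4,5,6}→1
  4 left: {2,4,5,6}→2  {3,4,5,6}→1
  5 left: {1,3,4,5,6}→1  {2,3,4,5,6}→3
  placing 0:c first → 4 extensions
  placing 2:a first → 1 extensions
total linear extensions = 5

5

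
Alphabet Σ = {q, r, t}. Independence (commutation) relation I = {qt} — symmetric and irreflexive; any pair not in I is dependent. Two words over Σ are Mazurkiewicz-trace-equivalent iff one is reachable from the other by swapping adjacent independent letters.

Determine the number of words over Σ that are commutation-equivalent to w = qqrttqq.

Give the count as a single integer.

piece 0:q — minimal
piece 1:q rests on {0:q}
piece 2:r rests on {1:q}
piece 3:t rests on {2:r}
piece 4:t rests on {3:t}
piece 5:q rests on {2:r}
piece 6:q rests on {5:q}
minimal pieces: {0:q}
ways to finish when only these pieces remain (= sum over removing one remaining piece with nothing left below it):
  1 left: {4}→1  {6}→1
  2 left: {3,4}→1  {4,6}→2  {5,6}→1
  3 left: {3,4,6}→3  {4,5,6}→3
  4 left: {3,4,5,6}→6
  5 left: {2,3,4,5,6}→6
  placing 0:q first → 6 extensions

6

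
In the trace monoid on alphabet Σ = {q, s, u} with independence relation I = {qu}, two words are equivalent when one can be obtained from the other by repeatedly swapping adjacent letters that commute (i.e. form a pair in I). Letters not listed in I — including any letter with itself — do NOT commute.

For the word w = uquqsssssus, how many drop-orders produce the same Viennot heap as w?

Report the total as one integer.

6

#0=u has no predecessor
#1=q has no predecessor
#2=u depends on [0:u]
#3=q depends on [1:q]
#4=s depends on [2:u, 3:q]
#5=s depends on [4:s]
#6=s depends on [5:s]
#7=s depends on [6:s]
#8=s depends on [7:s]
#9=u depends on [8:s]
#10=s depends on [9:u]
sources: [0:u, 1:q]
N(rest) = Σ N(rest − s) over sources s of rest; N(one piece) = 1:
  size 1 → [10]=1
  size 2 → [9,10]=1
  size 3 → [8,9,10]=1
  size 4 → [7,8,9,10]=1
  size 5 → [6,7,8,9,10]=1
  size 6 → [5,6,7,8,9,10]=1
  size 7 → [4,5,6,7,8,9,10]=1
  size 8 → [2,4,5,6,7,8,9,10]=1  [3,4,5,6,7,8,9,10]=1
  size 9 → [0,2,4,5,6,7,8,9,10]=1  [1,3,4,5,6,7,8,9,10]=1  [2,3,4,5,6,7,8,9,10]=2
  first=0(u) contributes 3
  first=1(q) contributes 3
|[w]| = 6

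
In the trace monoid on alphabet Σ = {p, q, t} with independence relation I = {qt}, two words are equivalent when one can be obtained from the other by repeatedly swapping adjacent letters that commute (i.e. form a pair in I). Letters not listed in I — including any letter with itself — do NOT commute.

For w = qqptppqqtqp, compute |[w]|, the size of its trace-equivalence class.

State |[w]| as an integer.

#0=q has no predecessor
#1=q depends on [0:q]
#2=p depends on [1:q]
#3=t depends on [2:p]
#4=p depends on [3:t]
#5=p depends on [4:p]
#6=q depends on [5:p]
#7=q depends on [6:q]
#8=t depends on [5:p]
#9=q depends on [7:q]
#10=p depends on [8:t, 9:q]
sources: [0:q]
N(rest) = Σ N(rest − s) over sources s of rest; N(one piece) = 1:
  size 1 → [10]=1
  size 2 → [8,10]=1  [9,10]=1
  size 3 → [7,9,10]=1  [8,9,10]=2
  size 4 → [6,7,9,10]=1  [7,8,9,10]=3
  size 5 → [6,7,8,9,10]=4
  size 6 → [5,6,7,8,9,10]=4
  size 7 → [4,5,6,7,8,9,10]=4
  size 8 → [3,4,5,6,7,8,9,10]=4
  size 9 → [2,3,4,5,6,7,8,9,10]=4
  first=0(q) contributes 4

4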